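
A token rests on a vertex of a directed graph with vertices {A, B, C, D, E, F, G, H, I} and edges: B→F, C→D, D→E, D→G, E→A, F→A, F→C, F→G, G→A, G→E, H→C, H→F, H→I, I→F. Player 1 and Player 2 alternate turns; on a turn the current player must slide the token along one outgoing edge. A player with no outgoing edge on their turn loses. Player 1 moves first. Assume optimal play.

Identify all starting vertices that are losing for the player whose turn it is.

Classify positions by backward induction: terminal positions (no move available) are L. From any other position, the mover wins iff some move reaches an L.
Every edge goes from a vertex to one that appears earlier in the order A, E, G, D, C, F, I, H, B, so processing vertices in that order labels each vertex after all of its successors.
A: no outgoing edge → L
E: →A(L), so W
G: →A(L), so W
D: →G(W), E(W) — all W, so L
C: →D(L), so W
F: →A(L), so W
I: →F(W) only, which is W, so L
H: →I(L), so W
B: →F(W) only, which is W, so L
The losing starting vertices are exactly the entries labelled L in this table (4 of them).

A, B, D, I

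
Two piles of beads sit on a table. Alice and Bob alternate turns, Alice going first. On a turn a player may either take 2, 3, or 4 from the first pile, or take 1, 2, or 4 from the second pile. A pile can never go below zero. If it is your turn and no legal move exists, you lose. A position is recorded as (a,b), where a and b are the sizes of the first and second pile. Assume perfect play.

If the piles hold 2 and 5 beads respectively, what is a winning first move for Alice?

Move to (2,4).

Use the standard recursion: the mover loses at a terminal position; elsewhere, the mover wins exactly when some move hands the opponent an L position.
No move ever increases a pile, so every position that can arise here has a ≤ 2 and b ≤ 5; it is enough to label the cells with 0 ≤ a ≤ 2 and 0 ≤ b ≤ 5.
Every move lowers a or b (never raises either), so fill the grid row by row in increasing a, and left to right within a row: each cell's successors are then already labelled.
      b=0  b=1  b=2  b=3  b=4  b=5
a=0:    L    W    W    L    W    W
a=1:    L    W    W    L    W    W
a=2:    W    L    W    W    L    W
Cells with no legal move (terminal, hence L): (0,0), (1,0).
The remaining L cells, each justified by listing all of its moves:
(0,3): only reaches (0,2)(W), (0,1)(W), all W → L
(1,3): only reaches (1,2)(W), (1,1)(W), all W → L
(2,1): only reaches (0,1)(W), (2,0)(W), all W → L
(2,4): only reaches (0,4)(W), (2,3)(W), (2,2)(W), (2,0)(W), all W → L
Every other cell has at least one move into one of the L cells above, so it is W.
From (2,5), the L positions reachable in one move are: (2,4), (2,1). Any move reaching one of these is winning.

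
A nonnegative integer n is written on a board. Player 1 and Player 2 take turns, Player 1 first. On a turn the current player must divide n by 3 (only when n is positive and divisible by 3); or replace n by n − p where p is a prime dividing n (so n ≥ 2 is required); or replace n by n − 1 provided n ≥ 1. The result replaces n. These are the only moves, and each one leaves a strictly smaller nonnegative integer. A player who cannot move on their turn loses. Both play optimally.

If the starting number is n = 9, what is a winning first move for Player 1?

Positions with no move are L. A position that does have a move is losing for the player to move precisely when every available move leads to a winning position for the opponent. Fill in the labels:
n=0: no move → L
n=1: W (go to 0, an L position)
n=2: W (go to 0, an L position)
n=3: W (go to 0, an L position)
n=4: L (options 2(W), 3(W) are all W)
n=5: W (go to 0, an L position)
n=6: W (go to 4, an L position)
n=7: W (go to 0, an L position)
n=8: L (options 6(W), 7(W) are all W)
n=9: W (go to 8, an L position)
From 9, the L positions reachable in one move are: 8.

Move to 8.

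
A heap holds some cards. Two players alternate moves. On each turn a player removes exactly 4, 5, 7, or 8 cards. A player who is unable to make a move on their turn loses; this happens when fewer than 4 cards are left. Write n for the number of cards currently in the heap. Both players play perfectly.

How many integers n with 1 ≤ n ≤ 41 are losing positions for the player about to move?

15

Classify positions by backward induction: terminal positions (no move available) are L. From any other position, the mover wins iff some move reaches an L.
n=0: no move → L
n=1: no move → L
n=2: no move → L
n=3: no move → L
n=4: →0(L), so W
n=5: →1(L), so W
n=6: →2(L), so W
n=7: →3(L), so W
n=8: →3(L), so W
n=9: →2(L), so W
n=10: →3(L), so W
n=11: →3(L), so W
n=12: →8(W), 7(W), 5(W), 4(W) — all W, so L
n=13: →9(W), 8(W), 6(W), 5(W) — all W, so L
n=14: →10(W), 9(W), 7(W), 6(W) — all W, so L
n=15: →11(W), 10(W), 8(W), 7(W) — all W, so L
n=16: →12(L), so W
n=17: →13(L), so W
n=18: →14(L), so W
n=19: →15(L), so W
n=20: →15(L), so W
n=21: →14(L), so W
n=22: →15(L), so W
n=23: →15(L), so W
n=24: →20(W), 19(W), 17(W), 16(W) — all W, so L
n=25: →21(W), 20(W), 18(W), 17(W) — all W, so L
n=26: →22(W), 21(W), 19(W), 18(W) — all W, so L
n=27: →23(W), 22(W), 20(W), 19(W) — all W, so L
n=28: →24(L), so W
n=29: →25(L), so W
n=30: →26(L), so W
n=31: →27(L), so W
n=32: →27(L), so W
n=33: →26(L), so W
n=34: →27(L), so W
n=35: →27(L), so W
n=36: →32(W), 31(W), 29(W), 28(W) — all W, so L
n=37: →33(W), 32(W), 30(W), 29(W) — all W, so L
n=38: →34(W), 33(W), 31(W), 30(W) — all W, so L
n=39: →35(W), 34(W), 32(W), 31(W) — all W, so L
n=40: →36(L), so W
n=41: →37(L), so W
L entries with 1 ≤ n ≤ 41 (n=0 is outside the asked range and is not counted): n = 1, 2, 3, 12, 13, 14, 15, 24, 25, 26, 27, 36, 37, 38, 39; that makes 15.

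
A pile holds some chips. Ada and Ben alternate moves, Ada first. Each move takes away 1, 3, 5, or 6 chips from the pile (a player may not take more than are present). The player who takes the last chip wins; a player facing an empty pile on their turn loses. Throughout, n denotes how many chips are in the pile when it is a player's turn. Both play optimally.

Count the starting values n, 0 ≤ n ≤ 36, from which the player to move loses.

Build the W/L table. Terminal = L. A non-terminal position is W if it has a move to some L; otherwise it is L.
n=0: no move → L
n=1: W (go to 0, an L position)
n=2: L (sole option 1(W) is W)
n=3: W (go to 2, an L position)
n=4: L (options 3(W), 1(W) are all W)
n=5: W (go to 4, an L position)
n=6: W (go to 0, an L position)
n=7: W (go to 4, an L position)
n=8: W (go to 2, an L position)
n=9: W (go to 4, an L position)
n=10: W (go to 4, an L position)
n=11: L (options 10(W), 8(W), 6(W), 5(W) are all W)
n=12: W (go to 11, an L position)
n=13: L (options 12(W), 10(W), 8(W), 7(W) are all W)
n=14: W (go to 13, an L position)
n=15: L (options 14(W), 12(W), 10(W), 9(W) are all W)
n=16: W (go to 15, an L position)
n=17: W (go to 11, an L position)
n=18: W (go to 15, an L position)
n=19: W (go to 13, an L position)
n=20: W (go to 15, an L position)
n=21: W (go to 15, an L position)
n=22: L (options 21(W), 19(W), 17(W), 16(W) are all W)
n=23: W (go to 22, an L position)
n=24: L (options 23(W), 21(W), 19(W), 18(W) are all W)
n=25: W (go to 24, an L position)
n=26: L (options 25(W), 23(W), 21(W), 20(W) are all W)
n=27: W (go to 26, an L position)
n=28: W (go to 22, an L position)
n=29: W (go to 26, an L position)
n=30: W (go to 24, an L position)
n=31: W (go to 26, an L position)
n=32: W (go to 26, an L position)
n=33: L (options 32(W), 30(W), 28(W), 27(W) are all W)
n=34: W (go to 33, an L position)
n=35: L (options 34(W), 32(W), 30(W), 29(W) are all W)
n=36: W (go to 35, an L position)
L entries with 0 ≤ n ≤ 36: n = 0, 2, 4, 11, 13, 15, 22, 24, 26, 33, 35; that makes 11.

11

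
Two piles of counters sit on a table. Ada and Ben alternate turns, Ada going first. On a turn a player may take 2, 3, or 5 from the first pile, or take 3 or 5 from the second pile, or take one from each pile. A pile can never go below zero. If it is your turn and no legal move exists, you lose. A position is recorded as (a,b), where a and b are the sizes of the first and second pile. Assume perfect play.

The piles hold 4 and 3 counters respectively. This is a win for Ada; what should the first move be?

Work bottom-up. With no move the player to move loses. Otherwise the position is W if at least one move leads to an L position for the opponent, and L if every move leads to a W.
No move ever increases a pile, so every position that can arise here has a ≤ 4 and b ≤ 3; it is enough to label the cells with 0 ≤ a ≤ 4 and 0 ≤ b ≤ 3.
Every move lowers a or b (never raises either), so fill the grid row by row in increasing a, and left to right within a row: each cell's successors are then already labelled.
      b=0  b=1  b=2  b=3
a=0:    L    L    L    W
a=1:    L    W    W    W
a=2:    W    W    W    L
a=3:    W    W    W    L
a=4:    W    L    L    W
Cells with no legal move (terminal, hence L): (0,0), (0,1), (0,2), (1,0).
The remaining L cells, each justified by listing all of its moves:
(2,3): L (options (0,3)(W), (2,0)(W), (1,2)(W) are all W)
(3,3): L (options (1,3)(W), (0,3)(W), (3,0)(W), (2,2)(W) are all W)
(4,1): L (options (2,1)(W), (1,1)(W), (3,0)(W) are all W)
(4,2): L (options (2,2)(W), (1,2)(W), (3,1)(W) are all W)
Every other cell has at least one move into one of the L cells above, so it is W.
From (4,3), the L positions reachable in one move are: (2,3).

Move to (2,3).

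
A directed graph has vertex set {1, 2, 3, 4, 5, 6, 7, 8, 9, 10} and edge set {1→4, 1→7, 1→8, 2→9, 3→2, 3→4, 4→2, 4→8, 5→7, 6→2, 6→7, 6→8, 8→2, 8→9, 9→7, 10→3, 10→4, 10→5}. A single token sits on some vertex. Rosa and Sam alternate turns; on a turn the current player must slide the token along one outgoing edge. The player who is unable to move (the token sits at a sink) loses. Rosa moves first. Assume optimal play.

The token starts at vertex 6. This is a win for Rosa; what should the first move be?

Build the W/L table. Terminal = L. A non-terminal position is W if it has a move to some L; otherwise it is L.
Every edge goes from a vertex to one that appears earlier in the order 7, 9, 2, 8, 4, 6, 3, 5, 10, 1, so processing vertices in that order labels each vertex after all of its successors.
7: no outgoing edge → L
9: can move to 7, which is L ⇒ W
2: the only move is to 9(W), a W ⇒ L
8: can move to 2, which is L ⇒ W
4: can move to 2, which is L ⇒ W
6: can move to 2, which is L ⇒ W
3: can move to 2, which is L ⇒ W
5: can move to 7, which is L ⇒ W
10: moves to 5(W), 3(W), 4(W); every one is W ⇒ L
1: can move to 7, which is L ⇒ W
From 6, the L positions reachable in one move are: 2, 7. Any move reaching one of these is winning.

Move to 2.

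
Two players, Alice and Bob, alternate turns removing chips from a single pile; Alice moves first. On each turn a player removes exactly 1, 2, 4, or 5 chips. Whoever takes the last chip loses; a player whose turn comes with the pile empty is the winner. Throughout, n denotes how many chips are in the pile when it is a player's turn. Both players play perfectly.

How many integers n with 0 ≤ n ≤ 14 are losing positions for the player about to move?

5

Work bottom-up. With no move the player to move wins. Otherwise the position is W if at least one move leads to an L position for the opponent, and L if every move leads to a W.
n=0: no move; the opponent has just taken the last chip and therefore loses → W
n=1: L (sole option 0(W) is W)
n=2: W (go to 1, an L position)
n=3: W (go to 1, an L position)
n=4: L (options 3(W), 2(W), 0(W) are all W)
n=5: W (go to 4, an L position)
n=6: W (go to 4, an L position)
n=7: L (options 6(W), 5(W), 3(W), 2(W) are all W)
n=8: W (go to 7, an L position)
n=9: W (go to 7, an L position)
n=10: L (options 9(W), 8(W), 6(W), 5(W) are all W)
n=11: W (go to 10, an L position)
n=12: W (go to 10, an L position)
n=13: L (options 12(W), 11(W), 9(W), 8(W) are all W)
n=14: W (go to 13, an L position)
L entries with 0 ≤ n ≤ 14: n = 1, 4, 7, 10, 13; that makes 5.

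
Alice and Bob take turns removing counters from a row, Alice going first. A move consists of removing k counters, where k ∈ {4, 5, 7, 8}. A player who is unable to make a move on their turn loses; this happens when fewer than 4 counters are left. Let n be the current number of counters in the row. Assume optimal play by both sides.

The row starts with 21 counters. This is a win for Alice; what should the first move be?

Compute win/loss labels from the base case upward. A position with no move is L. Any other position is W if it can reach an L in one move, else L.
n=0: no move → L
n=1: no move → L
n=2: no move → L
n=3: no move → L
n=4: W (go to 0, an L position)
n=5: W (go to 1, an L position)
n=6: W (go to 2, an L position)
n=7: W (go to 3, an L position)
n=8: W (go to 3, an L position)
n=9: W (go to 2, an L position)
n=10: W (go to 3, an L position)
n=11: W (go to 3, an L position)
n=12: L (options 8(W), 7(W), 5(W), 4(W) are all W)
n=13: L (options 9(W), 8(W), 6(W), 5(W) are all W)
n=14: L (options 10(W), 9(W), 7(W), 6(W) are all W)
n=15: L (options 11(W), 10(W), 8(W), 7(W) are all W)
n=16: W (go to 12, an L position)
n=17: W (go to 13, an L position)
n=18: W (go to 14, an L position)
n=19: W (go to 15, an L position)
n=20: W (go to 15, an L position)
n=21: W (go to 14, an L position)
From 21, the L positions reachable in one move are: 14, 13. Any move reaching one of these is winning.

Remove 7, leaving 14.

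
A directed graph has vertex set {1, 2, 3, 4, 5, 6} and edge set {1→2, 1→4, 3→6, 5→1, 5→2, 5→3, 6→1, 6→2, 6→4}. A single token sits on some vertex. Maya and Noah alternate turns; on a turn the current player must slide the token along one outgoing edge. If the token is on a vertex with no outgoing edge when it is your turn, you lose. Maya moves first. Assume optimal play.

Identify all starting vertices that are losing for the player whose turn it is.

2, 3, 4

Use the standard recursion: the mover loses at a terminal position; elsewhere, the mover wins exactly when some move hands the opponent an L position.
Every edge goes from a vertex to one that appears earlier in the order 4, 2, 1, 6, 3, 5, so processing vertices in that order labels each vertex after all of its successors.
4: no outgoing edge → L
2: no outgoing edge → L
1: reaches L-position 2 → W
6: reaches L-position 2 → W
3: only reaches 6(W), which is W → L
5: reaches L-position 3 → W
Reading off the rows marked L gives the requested list; there are 3 such vertices.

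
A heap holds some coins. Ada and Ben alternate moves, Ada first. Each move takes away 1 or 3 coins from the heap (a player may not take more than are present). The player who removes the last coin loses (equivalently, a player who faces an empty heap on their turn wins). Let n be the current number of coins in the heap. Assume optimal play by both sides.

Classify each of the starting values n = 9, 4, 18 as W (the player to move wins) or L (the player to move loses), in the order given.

9: L, 4: W, 18: W

Build the W/L table. Terminal = W. A non-terminal position is W if it has a move to some L; otherwise it is L.
n=0: no move; the opponent has just taken the last coin and therefore loses → W
n=1: only reaches 0(W), which is W → L
n=2: reaches L-position 1 → W
n=3: only reaches 2(W), 0(W), all W → L
n=4: reaches L-position 3 → W
n=5: only reaches 4(W), 2(W), all W → L
n=6: reaches L-position 5 → W
n=7: only reaches 6(W), 4(W), all W → L
n=8: reaches L-position 7 → W
n=9: only reaches 8(W), 6(W), all W → L
n=10: reaches L-position 9 → W
n=11: only reaches 10(W), 8(W), all W → L
n=12: reaches L-position 11 → W
n=13: only reaches 12(W), 10(W), all W → L
n=14: reaches L-position 13 → W
n=15: only reaches 14(W), 12(W), all W → L
n=16: reaches L-position 15 → W
n=17: only reaches 16(W), 14(W), all W → L
n=18: reaches L-position 17 → W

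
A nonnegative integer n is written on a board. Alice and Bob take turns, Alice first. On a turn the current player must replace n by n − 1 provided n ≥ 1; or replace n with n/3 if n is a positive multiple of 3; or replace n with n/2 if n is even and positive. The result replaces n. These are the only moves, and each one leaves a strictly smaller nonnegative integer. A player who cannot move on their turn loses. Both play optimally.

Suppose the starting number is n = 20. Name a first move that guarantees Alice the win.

Compute win/loss labels from the base case upward. A position with no move is L. Any other position is W if it can reach an L in one move, else L.
n=0: no move → L
n=1: →0(L), so W
n=2: →1(W) only, which is W, so L
n=3: →2(L), so W
n=4: →2(L), so W
n=5: →4(W) only, which is W, so L
n=6: →2(L), so W
n=7: →6(W) only, which is W, so L
n=8: →7(L), so W
n=9: →3(W), 8(W) — all W, so L
n=10: →5(L), so W
n=11: →10(W) only, which is W, so L
n=12: →11(L), so W
n=13: →12(W) only, which is W, so L
n=14: →7(L), so W
n=15: →5(L), so W
n=16: →8(W), 15(W) — all W, so L
n=17: →16(L), so W
n=18: →9(L), so W
n=19: →18(W) only, which is W, so L
n=20: →19(L), so W
From 20, the L positions reachable in one move are: 19.

Move to 19.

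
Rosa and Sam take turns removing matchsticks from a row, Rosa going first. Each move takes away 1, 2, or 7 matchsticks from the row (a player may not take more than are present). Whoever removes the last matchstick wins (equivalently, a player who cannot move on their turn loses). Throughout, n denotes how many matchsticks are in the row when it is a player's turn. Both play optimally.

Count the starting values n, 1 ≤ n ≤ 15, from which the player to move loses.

5

Classify positions by backward induction: terminal positions (no move available) are L. From any other position, the mover wins iff some move reaches an L.
n=0: no move → L
n=1: reaches L-position 0 → W
n=2: reaches L-position 0 → W
n=3: only reaches 2(W), 1(W), all W → L
n=4: reaches L-position 3 → W
n=5: reaches L-position 3 → W
n=6: only reaches 5(W), 4(W), all W → L
n=7: reaches L-position 6 → W
n=8: reaches L-position 6 → W
n=9: only reaches 8(W), 7(W), 2(W), all W → L
n=10: reaches L-position 9 → W
n=11: reaches L-position 9 → W
n=12: only reaches 11(W), 10(W), 5(W), all W → L
n=13: reaches L-position 12 → W
n=14: reaches L-position 12 → W
n=15: only reaches 14(W), 13(W), 8(W), all W → L
L entries with 1 ≤ n ≤ 15 (n=0 is outside the asked range and is not counted): n = 3, 6, 9, 12, 15; that makes 5.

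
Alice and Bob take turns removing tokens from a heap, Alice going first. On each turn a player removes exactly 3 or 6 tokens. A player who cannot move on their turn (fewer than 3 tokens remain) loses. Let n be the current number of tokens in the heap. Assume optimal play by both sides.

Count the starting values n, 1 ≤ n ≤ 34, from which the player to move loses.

Positions with no move are L. A position that does have a move is losing for the player to move precisely when every available move leads to a winning position for the opponent. Fill in the labels:
n=0: no move → L
n=1: no move → L
n=2: no move → L
n=3: can move to 0, which is L ⇒ W
n=4: can move to 1, which is L ⇒ W
n=5: can move to 2, which is L ⇒ W
n=6: can move to 0, which is L ⇒ W
n=7: can move to 1, which is L ⇒ W
n=8: can move to 2, which is L ⇒ W
n=9: moves to 6(W), 3(W); every one is W ⇒ L
n=10: moves to 7(W), 4(W); every one is W ⇒ L
n=11: moves to 8(W), 5(W); every one is W ⇒ L
n=12: can move to 9, which is L ⇒ W
n=13: can move to 10, which is L ⇒ W
n=14: can move to 11, which is L ⇒ W
n=15: can move to 9, which is L ⇒ W
n=16: can move to 10, which is L ⇒ W
n=17: can move to 11, which is L ⇒ W
n=18: moves to 15(W), 12(W); every one is W ⇒ L
n=19: moves to 16(W), 13(W); every one is W ⇒ L
n=20: moves to 17(W), 14(W); every one is W ⇒ L
n=21: can move to 18, which is L ⇒ W
n=22: can move to 19, which is L ⇒ W
n=23: can move to 20, which is L ⇒ W
n=24: can move to 18, which is L ⇒ W
n=25: can move to 19, which is L ⇒ W
n=26: can move to 20, which is L ⇒ W
n=27: moves to 24(W), 21(W); every one is W ⇒ L
n=28: moves to 25(W), 22(W); every one is W ⇒ L
n=29: moves to 26(W), 23(W); every one is W ⇒ L
n=30: can move to 27, which is L ⇒ W
n=31: can move to 28, which is L ⇒ W
n=32: can move to 29, which is L ⇒ W
n=33: can move to 27, which is L ⇒ W
n=34: can move to 28, which is L ⇒ W
L entries with 1 ≤ n ≤ 34 (n=0 is outside the asked range and is not counted): n = 1, 2, 9, 10, 11, 18, 19, 20, 27, 28, 29; that makes 11.

11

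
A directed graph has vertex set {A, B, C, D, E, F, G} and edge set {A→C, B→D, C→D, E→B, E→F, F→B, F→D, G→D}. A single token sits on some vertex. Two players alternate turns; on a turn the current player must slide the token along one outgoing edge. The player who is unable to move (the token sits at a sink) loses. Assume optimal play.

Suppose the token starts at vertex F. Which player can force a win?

Classify positions by backward induction: terminal positions (no move available) are L. From any other position, the mover wins iff some move reaches an L.
Every edge goes from a vertex to one that appears earlier in the order D, C, B, F, A, E, G, so processing vertices in that order labels each vertex after all of its successors.
D: no outgoing edge → L
C: reaches L-position D → W
B: reaches L-position D → W
F: reaches L-position D → W
A: only reaches C(W), which is W → L
E: only reaches F(W), B(W), all W → L
G: reaches L-position D → W
The starting position F is W: the player to move should move to D, handing over an L position.

The first player wins.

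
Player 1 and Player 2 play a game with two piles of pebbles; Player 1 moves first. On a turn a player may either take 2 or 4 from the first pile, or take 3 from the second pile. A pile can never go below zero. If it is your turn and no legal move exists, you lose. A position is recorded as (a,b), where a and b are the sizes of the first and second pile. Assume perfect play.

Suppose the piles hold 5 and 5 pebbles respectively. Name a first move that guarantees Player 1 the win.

Positions with no move are L. A position that does have a move is losing for the player to move precisely when every available move leads to a winning position for the opponent. Fill in the labels:
No move ever increases a pile, so every position that can arise here has a ≤ 5 and b ≤ 5; it is enough to label the cells with 0 ≤ a ≤ 5 and 0 ≤ b ≤ 5.
Every move lowers a or b (never raises either), so fill the grid row by row in increasing a, and left to right within a row: each cell's successors are then already labelled.
      b=0  b=1  b=2  b=3  b=4  b=5
a=0:    L    L    L    W    W    W
a=1:    L    L    L    W    W    W
a=2:    W    W    W    L    L    L
a=3:    W    W    W    L    L    L
a=4:    W    W    W    W    W    W
a=5:    W    W    W    W    W    W
Cells with no legal move (terminal, hence L): (0,0), (0,1), (0,2), (1,0), (1,1), (1,2).
The remaining L cells, each justified by listing all of its moves:
(2,3): only reaches (0,3)(W), (2,0)(W), all W → L
(2,4): only reaches (0,4)(W), (2,1)(W), all W → L
(2,5): only reaches (0,5)(W), (2,2)(W), all W → L
(3,3): only reaches (1,3)(W), (3,0)(W), all W → L
(3,4): only reaches (1,4)(W), (3,1)(W), all W → L
(3,5): only reaches (1,5)(W), (3,2)(W), all W → L
Every other cell has at least one move into one of the L cells above, so it is W.
From (5,5), the L positions reachable in one move are: (3,5).

Move to (3,5).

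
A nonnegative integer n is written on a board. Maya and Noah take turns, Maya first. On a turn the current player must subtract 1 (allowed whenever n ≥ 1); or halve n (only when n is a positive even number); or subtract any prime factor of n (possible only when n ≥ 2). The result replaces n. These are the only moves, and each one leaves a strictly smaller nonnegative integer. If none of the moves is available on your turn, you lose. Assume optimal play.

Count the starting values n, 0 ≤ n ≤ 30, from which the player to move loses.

Work bottom-up. With no move the player to move loses. Otherwise the position is W if at least one move leads to an L position for the opponent, and L if every move leads to a W.
n=0: no move → L
n=1: can move to 0, which is L ⇒ W
n=2: can move to 0, which is L ⇒ W
n=3: can move to 0, which is L ⇒ W
n=4: moves to 2(W), 3(W); every one is W ⇒ L
n=5: can move to 0, which is L ⇒ W
n=6: can move to 4, which is L ⇒ W
n=7: can move to 0, which is L ⇒ W
n=8: can move to 4, which is L ⇒ W
n=9: moves to 6(W), 8(W); every one is W ⇒ L
n=10: can move to 9, which is L ⇒ W
n=11: can move to 0, which is L ⇒ W
n=12: can move to 9, which is L ⇒ W
n=13: can move to 0, which is L ⇒ W
n=14: moves to 7(W), 12(W), 13(W); every one is W ⇒ L
n=15: can move to 14, which is L ⇒ W
n=16: can move to 14, which is L ⇒ W
n=17: can move to 0, which is L ⇒ W
n=18: can move to 9, which is L ⇒ W
n=19: can move to 0, which is L ⇒ W
n=20: moves to 10(W), 15(W), 18(W), 19(W); every one is W ⇒ L
n=21: can move to 14, which is L ⇒ W
n=22: can move to 20, which is L ⇒ W
n=23: can move to 0, which is L ⇒ W
n=24: moves to 12(W), 21(W), 22(W), 23(W); every one is W ⇒ L
n=25: can move to 20, which is L ⇒ W
n=26: can move to 24, which is L ⇒ W
n=27: can move to 24, which is L ⇒ W
n=28: can move to 14, which is L ⇒ W
n=29: can move to 0, which is L ⇒ W
n=30: moves to 15(W), 25(W), 27(W), 28(W), 29(W); every one is W ⇒ L
L entries with 0 ≤ n ≤ 30: n = 0, 4, 9, 14, 20, 24, 30; that makes 7.

7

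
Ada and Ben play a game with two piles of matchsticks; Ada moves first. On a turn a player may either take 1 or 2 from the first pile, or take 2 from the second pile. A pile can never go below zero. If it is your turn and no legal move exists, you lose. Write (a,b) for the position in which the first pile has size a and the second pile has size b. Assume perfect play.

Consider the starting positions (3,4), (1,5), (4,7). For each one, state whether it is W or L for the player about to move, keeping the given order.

Compute win/loss labels from the base case upward. A position with no move is L. Any other position is W if it can reach an L in one move, else L.
No move ever increases a pile, so every position that can arise here has a ≤ 4 and b ≤ 7; it is enough to label the cells with 0 ≤ a ≤ 4 and 0 ≤ b ≤ 7.
Every move lowers a or b (never raises either), so fill the grid row by row in increasing a, and left to right within a row: each cell's successors are then already labelled.
      b=0  b=1  b=2  b=3  b=4  b=5  b=6  b=7
a=0:    L    L    W    W    L    L    W    W
a=1:    W    W    L    L    W    W    L    L
a=2:    W    W    W    W    W    W    W    W
a=3:    L    L    W    W    L    L    W    W
a=4:    W    W    L    L    W    W    L    L
Cells with no legal move (terminal, hence L): (0,0), (0,1).
The remaining L cells, each justified by listing all of its moves:
(0,4): only reaches (0,2)(W), which is W → L
(0,5): only reaches (0,3)(W), which is W → L
(1,2): only reaches (0,2)(W), (1,0)(W), all W → L
(1,3): only reaches (0,3)(W), (1,1)(W), all W → L
(1,6): only reaches (0,6)(W), (1,4)(W), all W → L
(1,7): only reaches (0,7)(W), (1,5)(W), all W → L
(3,0): only reaches (2,0)(W), (1,0)(W), all W → L
(3,1): only reaches (2,1)(W), (1,1)(W), all W → L
(3,4): only reaches (2,4)(W), (1,4)(W), (3,2)(W), all W → L
(3,5): only reaches (2,5)(W), (1,5)(W), (3,3)(W), all W → L
(4,2): only reaches (3,2)(W), (2,2)(W), (4,0)(W), all W → L
(4,3): only reaches (3,3)(W), (2,3)(W), (4,1)(W), all W → L
(4,6): only reaches (3,6)(W), (2,6)(W), (4,4)(W), all W → L
(4,7): only reaches (3,7)(W), (2,7)(W), (4,5)(W), all W → L
Every other cell has at least one move into one of the L cells above, so it is W.
(3,4): one of the L cells justified above, so L
(1,5): the move to (0,5) reaches an L cell, so W
(4,7): one of the L cells justified above, so L

(3,4): L, (1,5): W, (4,7): L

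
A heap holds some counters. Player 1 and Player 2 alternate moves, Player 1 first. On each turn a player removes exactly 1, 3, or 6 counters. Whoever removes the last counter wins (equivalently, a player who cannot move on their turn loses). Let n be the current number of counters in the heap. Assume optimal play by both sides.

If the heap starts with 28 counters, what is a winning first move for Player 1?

Use the standard recursion: the mover loses at a terminal position; elsewhere, the mover wins exactly when some move hands the opponent an L position.
n=0: no move → L
n=1: W (go to 0, an L position)
n=2: L (sole option 1(W) is W)
n=3: W (go to 2, an L position)
n=4: L (options 3(W), 1(W) are all W)
n=5: W (go to 4, an L position)
n=6: W (go to 0, an L position)
n=7: W (go to 4, an L position)
n=8: W (go to 2, an L position)
n=9: L (options 8(W), 6(W), 3(W) are all W)
n=10: W (go to 9, an L position)
n=11: L (options 10(W), 8(W), 5(W) are all W)
n=12: W (go to 11, an L position)
n=13: L (options 12(W), 10(W), 7(W) are all W)
n=14: W (go to 13, an L position)
n=15: W (go to 9, an L position)
n=16: W (go to 13, an L position)
n=17: W (go to 11, an L position)
n=18: L (options 17(W), 15(W), 12(W) are all W)
n=19: W (go to 18, an L position)
n=20: L (options 19(W), 17(W), 14(W) are all W)
n=21: W (go to 20, an L position)
n=22: L (options 21(W), 19(W), 16(W) are all W)
n=23: W (go to 22, an L position)
n=24: W (go to 18, an L position)
n=25: W (go to 22, an L position)
n=26: W (go to 20, an L position)
n=27: L (options 26(W), 24(W), 21(W) are all W)
n=28: W (go to 27, an L position)
From 28, the L positions reachable in one move are: 27, 22. Any move reaching one of these is winning.

Remove 1, leaving 27.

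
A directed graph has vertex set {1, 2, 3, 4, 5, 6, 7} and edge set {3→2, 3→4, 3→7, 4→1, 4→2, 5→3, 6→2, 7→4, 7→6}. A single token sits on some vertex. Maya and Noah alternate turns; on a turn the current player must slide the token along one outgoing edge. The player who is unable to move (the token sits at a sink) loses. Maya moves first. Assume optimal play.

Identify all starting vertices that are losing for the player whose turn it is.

1, 2, 5, 7

Work bottom-up. With no move the player to move loses. Otherwise the position is W if at least one move leads to an L position for the opponent, and L if every move leads to a W.
Every edge goes from a vertex to one that appears earlier in the order 1, 2, 4, 6, 7, 3, 5, so processing vertices in that order labels each vertex after all of its successors.
1: no outgoing edge → L
2: no outgoing edge → L
4: reaches L-position 2 → W
6: reaches L-position 2 → W
7: only reaches 6(W), 4(W), all W → L
3: reaches L-position 7 → W
5: only reaches 3(W), which is W → L
Reading off the rows marked L gives the requested list; there are 4 such vertices.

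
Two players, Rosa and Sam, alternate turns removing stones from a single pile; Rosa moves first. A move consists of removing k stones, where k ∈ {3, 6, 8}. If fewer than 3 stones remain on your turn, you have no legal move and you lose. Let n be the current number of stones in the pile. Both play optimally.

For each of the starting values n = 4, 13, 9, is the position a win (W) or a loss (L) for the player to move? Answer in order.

Build the W/L table. Terminal = L. A non-terminal position is W if it has a move to some L; otherwise it is L.
n=0: no move → L
n=1: no move → L
n=2: no move → L
n=3: W (go to 0, an L position)
n=4: W (go to 1, an L position)
n=5: W (go to 2, an L position)
n=6: W (go to 0, an L position)
n=7: W (go to 1, an L position)
n=8: W (go to 2, an L position)
n=9: W (go to 1, an L position)
n=10: W (go to 2, an L position)
n=11: L (options 8(W), 5(W), 3(W) are all W)
n=12: L (options 9(W), 6(W), 4(W) are all W)
n=13: L (options 10(W), 7(W), 5(W) are all W)

4: W, 13: L, 9: W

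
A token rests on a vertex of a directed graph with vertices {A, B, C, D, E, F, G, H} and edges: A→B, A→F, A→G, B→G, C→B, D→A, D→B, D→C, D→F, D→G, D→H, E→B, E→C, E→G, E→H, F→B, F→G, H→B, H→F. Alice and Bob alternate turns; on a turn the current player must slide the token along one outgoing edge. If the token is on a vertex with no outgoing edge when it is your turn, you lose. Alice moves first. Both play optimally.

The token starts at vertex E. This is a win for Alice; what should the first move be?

Move to H.

Label each position W (a win for the player to move) or L (a loss). A position with no legal move is L; any other position is W exactly when some move reaches an L, and L when every move reaches a W.
Every edge goes from a vertex to one that appears earlier in the order G, B, F, C, A, H, D, E, so processing vertices in that order labels each vertex after all of its successors.
G: no outgoing edge → L
B: W (go to G, an L position)
F: W (go to G, an L position)
C: L (sole option B(W) is W)
A: W (go to G, an L position)
H: L (options F(W), B(W) are all W)
D: W (go to H, an L position)
E: W (go to H, an L position)
From E, the L positions reachable in one move are: H, C, G. Any move reaching one of these is winning.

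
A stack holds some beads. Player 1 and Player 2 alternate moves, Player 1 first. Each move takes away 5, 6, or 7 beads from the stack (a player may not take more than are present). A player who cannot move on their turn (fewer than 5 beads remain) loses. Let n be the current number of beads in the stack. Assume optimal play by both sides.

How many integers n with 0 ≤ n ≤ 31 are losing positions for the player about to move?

Use the standard recursion: the mover loses at a terminal position; elsewhere, the mover wins exactly when some move hands the opponent an L position.
n=0: no move → L
n=1: no move → L
n=2: no move → L
n=3: no move → L
n=4: no move → L
n=5: reaches L-position 0 → W
n=6: reaches L-position 1 → W
n=7: reaches L-position 2 → W
n=8: reaches L-position 3 → W
n=9: reaches L-position 4 → W
n=10: reaches L-position 4 → W
n=11: reaches L-position 4 → W
n=12: only reaches 7(W), 6(W), 5(W), all W → L
n=13: only reaches 8(W), 7(W), 6(W), all W → L
n=14: only reaches 9(W), 8(W), 7(W), all W → L
n=15: only reaches 10(W), 9(W), 8(W), all W → L
n=16: only reaches 11(W), 10(W), 9(W), all W → L
n=17: reaches L-position 12 → W
n=18: reaches L-position 13 → W
n=19: reaches L-position 14 → W
n=20: reaches L-position 15 → W
n=21: reaches L-position 16 → W
n=22: reaches L-position 16 → W
n=23: reaches L-position 16 → W
n=24: only reaches 19(W), 18(W), 17(W), all W → L
n=25: only reaches 20(W), 19(W), 18(W), all W → L
n=26: only reaches 21(W), 20(W), 19(W), all W → L
n=27: only reaches 22(W), 21(W), 20(W), all W → L
n=28: only reaches 23(W), 22(W), 21(W), all W → L
n=29: reaches L-position 24 → W
n=30: reaches L-position 25 → W
n=31: reaches L-position 26 → W
L entries with 0 ≤ n ≤ 31: n = 0, 1, 2, 3, 4, 12, 13, 14, 15, 16, 24, 25, 26, 27, 28; that makes 15.

15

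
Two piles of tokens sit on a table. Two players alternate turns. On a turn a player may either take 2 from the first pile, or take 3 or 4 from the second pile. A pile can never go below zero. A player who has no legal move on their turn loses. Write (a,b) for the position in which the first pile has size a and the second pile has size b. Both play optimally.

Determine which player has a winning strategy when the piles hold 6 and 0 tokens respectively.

The first player wins.

Positions with no move are L. A position that does have a move is losing for the player to move precisely when every available move leads to a winning position for the opponent. Fill in the labels:
No move ever increases a pile, so every position that can arise here has a ≤ 6 and b ≤ 0; it is enough to label the cells with 0 ≤ a ≤ 6 and 0 ≤ b ≤ 0.
Every move lowers a or b (never raises either), so fill the grid row by row in increasing a, and left to right within a row: each cell's successors are then already labelled.
      b=0
a=0:    L
a=1:    L
a=2:    W
a=3:    W
a=4:    L
a=5:    L
a=6:    W
Cells with no legal move (terminal, hence L): (0,0), (1,0).
The remaining L cells, each justified by listing all of its moves:
(4,0): only reaches (2,0)(W), which is W → L
(5,0): only reaches (3,0)(W), which is W → L
Every other cell has at least one move into one of the L cells above, so it is W.
The starting position (6,0) is W: the player to move should move to (4,0), handing over an L position.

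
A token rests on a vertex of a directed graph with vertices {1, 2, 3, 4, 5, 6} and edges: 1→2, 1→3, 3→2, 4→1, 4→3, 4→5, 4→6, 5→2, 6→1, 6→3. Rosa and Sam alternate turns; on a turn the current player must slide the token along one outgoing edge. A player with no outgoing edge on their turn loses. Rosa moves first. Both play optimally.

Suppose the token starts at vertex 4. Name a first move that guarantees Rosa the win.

Compute win/loss labels from the base case upward. A position with no move is L. Any other position is W if it can reach an L in one move, else L.
Every edge goes from a vertex to one that appears earlier in the order 2, 3, 1, 6, 5, 4, so processing vertices in that order labels each vertex after all of its successors.
2: no outgoing edge → L
3: can move to 2, which is L ⇒ W
1: can move to 2, which is L ⇒ W
6: moves to 1(W), 3(W); every one is W ⇒ L
5: can move to 2, which is L ⇒ W
4: can move to 6, which is L ⇒ W
From 4, the L positions reachable in one move are: 6.

Move to 6.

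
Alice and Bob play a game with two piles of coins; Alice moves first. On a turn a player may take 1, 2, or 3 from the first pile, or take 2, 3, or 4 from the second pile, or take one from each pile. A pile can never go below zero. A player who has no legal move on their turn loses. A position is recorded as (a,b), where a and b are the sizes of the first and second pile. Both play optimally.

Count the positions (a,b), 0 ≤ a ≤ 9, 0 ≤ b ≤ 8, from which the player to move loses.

Classify positions by backward induction: terminal positions (no move available) are L. From any other position, the mover wins iff some move reaches an L.
Every move lowers a or b (never raises either), so fill the grid row by row in increasing a, and left to right within a row: each cell's successors are then already labelled.
      b=0  b=1  b=2  b=3  b=4  b=5  b=6  b=7  b=8
a=0:    L    L    W    W    W    W    L    L    W
a=1:    W    W    W    L    L    W    W    W    W
a=2:    W    W    L    W    W    W    W    W    L
a=3:    W    W    W    W    W    L    W    W    W
a=4:    L    L    W    W    W    W    W    L    W
a=5:    W    W    W    L    L    W    W    W    W
a=6:    W    W    L    W    W    W    W    W    L
a=7:    W    W    W    W    W    L    L    W    W
a=8:    L    L    W    W    W    W    W    W    W
a=9:    W    W    W    L    L    W    W    W    W
Cells with no legal move (terminal, hence L): (0,0), (0,1).
The remaining L cells, each justified by listing all of its moves:
(0,6): moves to (0,4)(W), (0,3)(W), (0,2)(W); every one is W ⇒ L
(0,7): moves to (0,5)(W), (0,4)(W), (0,3)(W); every one is W ⇒ L
(1,3): moves to (0,3)(W), (1,1)(W), (1,0)(W), (0,2)(W); every one is W ⇒ L
(1,4): moves to (0,4)(W), (1,2)(W), (1,1)(W), (1,0)(W), (0,3)(W); every one is W ⇒ L
(2,2): moves to (1,2)(W), (0,2)(W), (2,0)(W), (1,1)(W); every one is W ⇒ L
(2,8): moves to (1,8)(W), (0,8)(W), (2,6)(W), (2,5)(W), (2,4)(W), (1,7)(W); every one is W ⇒ L
(3,5): moves to (2,5)(W), (1,5)(W), (0,5)(W), (3,3)(W), (3,2)(W), (3,1)(W), (2,4)(W); every one is W ⇒ L
(4,0): moves to (3,0)(W), (2,0)(W), (1,0)(W); every one is W ⇒ L
(4,1): moves to (3,1)(W), (2,1)(W), (1,1)(W), (3,0)(W); every one is W ⇒ L
(4,7): moves to (3,7)(W), (2,7)(W), (1,7)(W), (4,5)(W), (4,4)(W), (4,3)(W), (3,6)(W); every one is W ⇒ L
(5,3): moves to (4,3)(W), (3,3)(W), (2,3)(W), (5,1)(W), (5,0)(W), (4,2)(W); every one is W ⇒ L
(5,4): moves to (4,4)(W), (3,4)(W), (2,4)(W), (5,2)(W), (5,1)(W), (5,0)(W), (4,3)(W); every one is W ⇒ L
(6,2): moves to (5,2)(W), (4,2)(W), (3,2)(W), (6,0)(W), (5,1)(W); every one is W ⇒ L
(6,8): moves to (5,8)(W), (4,8)(W), (3,8)(W), (6,6)(W), (6,5)(W), (6,4)(W), (5,7)(W); every one is W ⇒ L
(7,5): moves to (6,5)(W), (5,5)(W), (4,5)(W), (7,3)(W), (7,2)(W), (7,1)(W), (6,4)(W); every one is W ⇒ L
(7,6): moves to (6,6)(W), (5,6)(W), (4,6)(W), (7,4)(W), (7,3)(W), (7,2)(W), (6,5)(W); every one is W ⇒ L
(8,0): moves to (7,0)(W), (6,0)(W), (5,0)(W); every one is W ⇒ L
(8,1): moves to (7,1)(W), (6,1)(W), (5,1)(W), (7,0)(W); every one is W ⇒ L
(9,3): moves to (8,3)(W), (7,3)(W), (6,3)(W), (9,1)(W), (9,0)(W), (8,2)(W); every one is W ⇒ L
(9,4): moves to (8,4)(W), (7,4)(W), (6,4)(W), (9,2)(W), (9,1)(W), (9,0)(W), (8,3)(W); every one is W ⇒ L
Every other cell has at least one move into one of the L cells above, so it is W.
L cells per row: a=0: 4, a=1: 2, a=2: 2, a=3: 1, a=4: 3, a=5: 2, a=6: 2, a=7: 2, a=8: 2, a=9: 2; total 22.

22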